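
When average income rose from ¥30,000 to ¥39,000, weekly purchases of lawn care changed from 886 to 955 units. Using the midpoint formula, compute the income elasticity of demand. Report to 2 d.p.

ΔQ = 69, ΔI = 9000. Midpoints: Ī = 34,500, Q̄ = 920.5.
ε_I = (ΔQ/ΔI)(Ī/Q̄) = (69/9000)(34500/920.5).
ε_I > 0, so the good is normal.

0.29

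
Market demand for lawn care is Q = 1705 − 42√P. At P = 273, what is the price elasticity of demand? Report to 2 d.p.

-0.34

At P = 273, Q = 1011.046.
dQ/dP = −42/(2√P) = -1.271.
ε = (dQ/dP)(P/Q) = (-1.271)(273/1011.046).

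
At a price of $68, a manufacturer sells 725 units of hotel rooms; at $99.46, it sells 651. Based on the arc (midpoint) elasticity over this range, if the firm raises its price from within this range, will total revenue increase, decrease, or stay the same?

Arc ε = (-74/31.46)(83.73/688.0) ≈ -0.286.
|ε| = 0.29 < 1, so demand is inelastic. A price rise therefore raises total revenue.

increase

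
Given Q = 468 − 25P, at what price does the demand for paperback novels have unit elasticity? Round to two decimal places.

9.36

For linear demand Q = a − bP, ε = −bP/(a − bP). |ε| = 1 when bP = a − bP, i.e. P = a/(2b).
P = 468/(2·25) = 468/50 = 9.3600.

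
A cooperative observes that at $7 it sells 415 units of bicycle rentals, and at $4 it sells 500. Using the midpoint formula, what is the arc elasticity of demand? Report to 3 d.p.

ΔQ = 500 − 415 = 85; ΔP = 4 − 7 = -3.
Midpoints: P̄ = 5.50, Q̄ = 457.5.
ε = (ΔQ/ΔP)(P̄/Q̄) = (85/-3)(5.50/457.5).

-0.341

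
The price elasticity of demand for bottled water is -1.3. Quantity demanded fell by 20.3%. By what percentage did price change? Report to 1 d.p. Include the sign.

%ΔP ≈ %ΔQ / ε = (-20.3%)/(-1.3) = 15.62%.

15.6%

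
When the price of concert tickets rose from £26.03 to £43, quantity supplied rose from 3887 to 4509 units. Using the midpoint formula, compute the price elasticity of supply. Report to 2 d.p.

ΔQ = 4509 − 3887 = 622; ΔP = 43 − 26.03 = 16.97.
Midpoints: P̄ = 34.52, Q̄ = 4198.0.
ε_s = (ΔQ/ΔP)(P̄/Q̄) = (622/16.97)(34.52/4198.0).

0.30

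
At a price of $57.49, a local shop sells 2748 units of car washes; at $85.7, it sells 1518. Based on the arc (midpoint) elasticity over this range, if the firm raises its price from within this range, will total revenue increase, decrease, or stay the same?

Arc ε = (-1230/28.21)(71.59/2133.0) ≈ -1.464.
|ε| = 1.46 > 1, so demand is elastic. A price rise therefore reduces total revenue.

decrease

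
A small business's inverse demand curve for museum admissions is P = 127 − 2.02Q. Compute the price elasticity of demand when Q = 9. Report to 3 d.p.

At Q = 9, P = 127 − 2.02(9) = 108.82.
dP/dQ = −2.02, so dQ/dP = 1/(−2.02) = -0.495.
ε = (dQ/dP)(P/Q) = (-0.495)(108.82/9).

-5.986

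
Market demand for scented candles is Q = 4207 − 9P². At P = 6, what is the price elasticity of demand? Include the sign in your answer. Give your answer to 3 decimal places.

-0.167

At P = 6, Q = 3883.
dQ/dP = −18P = -108.
ε = (dQ/dP)(P/Q) = (-108)(6/3883).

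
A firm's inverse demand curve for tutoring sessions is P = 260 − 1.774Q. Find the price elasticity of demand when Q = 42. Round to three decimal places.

-2.490

At Q = 42, P = 260 − 1.774(42) = 185.49.
dP/dQ = −1.774, so dQ/dP = 1/(−1.774) = -0.564.
ε = (dQ/dP)(P/Q) = (-0.564)(185.49/42).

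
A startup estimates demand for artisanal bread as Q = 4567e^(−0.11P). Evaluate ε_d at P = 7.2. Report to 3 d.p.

-0.792

At P = 7.2, Q = 2068.568.
dQ/dP = −0.11·4567e^(−0.11P) = −0.11Q = -227.542.
ε = (dQ/dP)(P/Q) = (-227.542)(7.2/2068.568).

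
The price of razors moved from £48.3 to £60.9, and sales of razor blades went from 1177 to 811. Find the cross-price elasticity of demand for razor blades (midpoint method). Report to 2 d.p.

-1.60

ΔQ_x = 811 − 1177 = -366; ΔP_y = 60.9 − 48.3 = 12.6.
Midpoints: P̄_y = 54.60, Q̄_x = 994.0.
ε_xy = (ΔQ_x/ΔP_y)(P̄_y/Q̄_x) = (-366/12.6)(54.60/994.0).
ε_xy < 0, so the goods are complements.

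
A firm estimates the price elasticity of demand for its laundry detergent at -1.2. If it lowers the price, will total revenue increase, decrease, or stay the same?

|ε| = 1.20 > 1, so demand is elastic. A price cut therefore raises total revenue.

increase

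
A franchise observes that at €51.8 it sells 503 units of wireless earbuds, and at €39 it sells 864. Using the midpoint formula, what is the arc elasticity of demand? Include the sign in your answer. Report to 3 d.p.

-1.873

ΔQ = 864 − 503 = 361; ΔP = 39 − 51.8 = -12.8.
Midpoints: P̄ = 45.40, Q̄ = 683.5.
ε = (ΔQ/ΔP)(P̄/Q̄) = (361/-12.8)(45.40/683.5).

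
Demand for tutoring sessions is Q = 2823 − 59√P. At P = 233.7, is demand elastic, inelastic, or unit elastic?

Q = 1921.052, dQ/dP = -1.930.
ε = (dQ/dP)(P/Q) ≈ -0.235.
|ε| = 0.23 < 1.

inelastic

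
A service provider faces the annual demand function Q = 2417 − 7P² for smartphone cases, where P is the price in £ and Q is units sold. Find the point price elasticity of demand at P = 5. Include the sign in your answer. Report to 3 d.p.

-0.156

At P = 5, Q = 2242.
dQ/dP = −14P = -70.
ε = (dQ/dP)(P/Q) = (-70)(5/2242).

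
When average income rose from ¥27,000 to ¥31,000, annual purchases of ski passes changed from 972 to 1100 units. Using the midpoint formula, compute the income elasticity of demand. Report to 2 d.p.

0.90

ΔQ = 128, ΔI = 4000. Midpoints: Ī = 29,000, Q̄ = 1036.0.
ε_I = (ΔQ/ΔI)(Ī/Q̄) = (128/4000)(29000/1036.0).
ε_I > 0, so the good is normal.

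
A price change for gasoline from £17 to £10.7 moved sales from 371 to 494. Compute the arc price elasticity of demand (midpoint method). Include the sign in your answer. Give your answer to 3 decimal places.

-0.625

ΔQ = 494 − 371 = 123; ΔP = 10.7 − 17 = -6.3.
Midpoints: P̄ = 13.85, Q̄ = 432.5.
ε = (ΔQ/ΔP)(P̄/Q̄) = (123/-6.3)(13.85/432.5).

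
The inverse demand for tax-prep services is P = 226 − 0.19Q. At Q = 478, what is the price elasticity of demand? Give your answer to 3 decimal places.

-1.488

At Q = 478, P = 226 − 0.19(478) = 135.18.
dP/dQ = −0.19, so dQ/dP = 1/(−0.19) = -5.263.
ε = (dQ/dP)(P/Q) = (-5.263)(135.18/478).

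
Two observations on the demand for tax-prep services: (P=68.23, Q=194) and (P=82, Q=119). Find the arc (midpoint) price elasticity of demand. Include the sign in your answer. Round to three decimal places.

ΔQ = 119 − 194 = -75; ΔP = 82 − 68.23 = 13.77.
Midpoints: P̄ = 75.12, Q̄ = 156.5.
ε = (ΔQ/ΔP)(P̄/Q̄) = (-75/13.77)(75.12/156.5).

-2.614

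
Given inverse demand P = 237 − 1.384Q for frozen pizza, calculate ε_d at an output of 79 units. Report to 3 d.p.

-1.168

At Q = 79, P = 237 − 1.384(79) = 127.66.
dP/dQ = −1.384, so dQ/dP = 1/(−1.384) = -0.723.
ε = (dQ/dP)(P/Q) = (-0.723)(127.66/79).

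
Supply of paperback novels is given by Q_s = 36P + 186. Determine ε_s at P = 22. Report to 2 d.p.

At P = 22, Q_s = 978.
dQ_s/dP = 36.
ε_s = (dQ_s/dP)(P/Q_s) = (36)(22/978).

0.81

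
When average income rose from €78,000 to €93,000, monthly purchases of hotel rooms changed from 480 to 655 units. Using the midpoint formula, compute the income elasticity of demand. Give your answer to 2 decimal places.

ΔQ = 175, ΔI = 15000. Midpoints: Ī = 85,500, Q̄ = 567.5.
ε_I = (ΔQ/ΔI)(Ī/Q̄) = (175/15000)(85500/567.5).
ε_I > 0, so the good is normal.

1.76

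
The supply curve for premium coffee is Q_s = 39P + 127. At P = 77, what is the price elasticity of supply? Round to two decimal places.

0.96

At P = 77, Q_s = 3130.
dQ_s/dP = 39.
ε_s = (dQ_s/dP)(P/Q_s) = (39)(77/3130).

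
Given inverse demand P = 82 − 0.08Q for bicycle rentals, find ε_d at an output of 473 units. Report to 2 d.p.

-1.17

At Q = 473, P = 82 − 0.08(473) = 44.16.
dP/dQ = −0.08, so dQ/dP = 1/(−0.08) = -12.500.
ε = (dQ/dP)(P/Q) = (-12.500)(44.16/473).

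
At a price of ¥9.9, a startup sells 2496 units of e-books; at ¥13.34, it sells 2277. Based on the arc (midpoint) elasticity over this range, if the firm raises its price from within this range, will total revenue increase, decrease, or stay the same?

Arc ε = (-219/3.44)(11.62/2386.5) ≈ -0.310.
|ε| = 0.31 < 1, so demand is inelastic. A price rise therefore raises total revenue.

increase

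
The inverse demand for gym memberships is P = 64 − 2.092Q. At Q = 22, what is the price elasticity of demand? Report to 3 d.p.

-0.391

At Q = 22, P = 64 − 2.092(22) = 17.98.
dP/dQ = −2.092, so dQ/dP = 1/(−2.092) = -0.478.
ε = (dQ/dP)(P/Q) = (-0.478)(17.98/22).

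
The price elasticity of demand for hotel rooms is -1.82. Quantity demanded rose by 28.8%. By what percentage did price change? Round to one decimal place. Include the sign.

-15.8%

%ΔP ≈ %ΔQ / ε = (28.8%)/(-1.82) = -15.82%.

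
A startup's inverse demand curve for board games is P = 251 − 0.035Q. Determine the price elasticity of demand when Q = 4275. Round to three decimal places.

-0.678

At Q = 4275, P = 251 − 0.035(4275) = 101.37.
dP/dQ = −0.035, so dQ/dP = 1/(−0.035) = -28.571.
ε = (dQ/dP)(P/Q) = (-28.571)(101.37/4275).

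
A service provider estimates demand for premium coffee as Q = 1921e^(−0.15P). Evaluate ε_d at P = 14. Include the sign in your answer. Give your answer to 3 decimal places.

-2.100

At P = 14, Q = 235.239.
dQ/dP = −0.15·1921e^(−0.15P) = −0.15Q = -35.286.
ε = (dQ/dP)(P/Q) = (-35.286)(14/235.239).
|ε| > 1, so demand is elastic at this price.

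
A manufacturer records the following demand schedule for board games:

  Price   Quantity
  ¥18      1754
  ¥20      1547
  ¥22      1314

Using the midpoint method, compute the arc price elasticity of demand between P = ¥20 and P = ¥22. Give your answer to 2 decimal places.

At P = 20, Q = 1547; at P = 22, Q = 1314.
ΔQ = -233, ΔP = 2. Midpoints: P̄ = 21.00, Q̄ = 1430.5.
ε = (ΔQ/ΔP)(P̄/Q̄) = (-233/2)(21.00/1430.5).

-1.71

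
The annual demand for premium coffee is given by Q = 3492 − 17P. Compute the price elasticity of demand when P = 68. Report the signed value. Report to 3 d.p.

At P = 68, Q = 2336.
dQ/dP = −17.
ε = (dQ/dP)(P/Q) = (-17)(68/2336).
|ε| < 1, so demand is inelastic at this price.

-0.495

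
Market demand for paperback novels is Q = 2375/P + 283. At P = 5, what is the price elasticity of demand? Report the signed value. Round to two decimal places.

-0.63

At P = 5, Q = 758.
dQ/dP = −2375/P² = -95.
ε = (dQ/dP)(P/Q) = (-95)(5/758).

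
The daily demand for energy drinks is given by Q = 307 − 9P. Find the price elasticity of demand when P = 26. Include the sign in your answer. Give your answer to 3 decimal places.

-3.205

At P = 26, Q = 73.
dQ/dP = −9.
ε = (dQ/dP)(P/Q) = (-9)(26/73).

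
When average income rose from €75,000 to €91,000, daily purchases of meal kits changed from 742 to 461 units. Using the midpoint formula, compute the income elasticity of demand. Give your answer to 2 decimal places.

ΔQ = -281, ΔI = 16000. Midpoints: Ī = 83,000, Q̄ = 601.5.
ε_I = (ΔQ/ΔI)(Ī/Q̄) = (-281/16000)(83000/601.5).

-2.42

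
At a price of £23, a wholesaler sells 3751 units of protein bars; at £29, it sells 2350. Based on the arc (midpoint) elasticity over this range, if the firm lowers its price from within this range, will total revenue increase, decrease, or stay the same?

Arc ε = (-1401/6)(26.00/3050.5) ≈ -1.990.
|ε| = 1.99 > 1, so demand is elastic. A price cut therefore raises total revenue.

increase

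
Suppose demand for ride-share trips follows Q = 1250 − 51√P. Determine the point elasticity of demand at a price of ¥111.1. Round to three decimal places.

-0.377

At P = 111.1, Q = 712.440.
dQ/dP = −51/(2√P) = -2.419.
ε = (dQ/dP)(P/Q) = (-2.419)(111.1/712.440).
|ε| < 1, so demand is inelastic at this price.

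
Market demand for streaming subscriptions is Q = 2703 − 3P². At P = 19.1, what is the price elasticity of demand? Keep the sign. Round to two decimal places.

At P = 19.1, Q = 1608.570.
dQ/dP = −6P = -114.600.
ε = (dQ/dP)(P/Q) = (-114.600)(19.1/1608.570).
|ε| > 1, so demand is elastic at this price.

-1.36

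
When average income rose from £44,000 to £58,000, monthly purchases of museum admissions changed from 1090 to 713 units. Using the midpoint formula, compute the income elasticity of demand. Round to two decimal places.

ΔQ = -377, ΔI = 14000. Midpoints: Ī = 51,000, Q̄ = 901.5.
ε_I = (ΔQ/ΔI)(Ī/Q̄) = (-377/14000)(51000/901.5).
ε_I < 0, so the good is inferior.

-1.52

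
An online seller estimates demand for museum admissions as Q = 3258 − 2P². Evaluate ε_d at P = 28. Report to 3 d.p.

At P = 28, Q = 1690.
dQ/dP = −4P = -112.
ε = (dQ/dP)(P/Q) = (-112)(28/1690).

-1.856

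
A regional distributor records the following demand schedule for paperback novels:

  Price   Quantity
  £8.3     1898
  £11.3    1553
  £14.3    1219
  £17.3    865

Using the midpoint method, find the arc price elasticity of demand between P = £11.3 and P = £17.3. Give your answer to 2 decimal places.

-1.36

At P = 11.3, Q = 1553; at P = 17.3, Q = 865.
ΔQ = -688, ΔP = 6.0. Midpoints: P̄ = 14.30, Q̄ = 1209.0.
ε = (ΔQ/ΔP)(P̄/Q̄) = (-688/6.0)(14.30/1209.0).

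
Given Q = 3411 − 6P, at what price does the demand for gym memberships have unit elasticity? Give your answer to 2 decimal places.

For linear demand Q = a − bP, ε = −bP/(a − bP). |ε| = 1 when bP = a − bP, i.e. P = a/(2b).
P = 3411/(2·6) = 3411/12 = 284.2500.

284.25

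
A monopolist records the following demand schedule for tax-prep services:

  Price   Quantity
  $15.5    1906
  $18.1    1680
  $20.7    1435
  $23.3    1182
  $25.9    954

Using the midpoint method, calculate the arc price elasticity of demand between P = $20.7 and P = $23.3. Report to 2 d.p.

-1.64

At P = 20.7, Q = 1435; at P = 23.3, Q = 1182.
ΔQ = -253, ΔP = 2.6. Midpoints: P̄ = 22.00, Q̄ = 1308.5.
ε = (ΔQ/ΔP)(P̄/Q̄) = (-253/2.6)(22.00/1308.5).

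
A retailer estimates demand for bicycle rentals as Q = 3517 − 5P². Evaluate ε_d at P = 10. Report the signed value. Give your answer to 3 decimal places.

-0.331

At P = 10, Q = 3017.
dQ/dP = −10P = -100.
ε = (dQ/dP)(P/Q) = (-100)(10/3017).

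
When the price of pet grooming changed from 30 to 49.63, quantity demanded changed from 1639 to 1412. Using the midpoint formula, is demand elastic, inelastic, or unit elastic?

Arc ε ≈ -0.302.
|ε| = 0.30 < 1.

inelastic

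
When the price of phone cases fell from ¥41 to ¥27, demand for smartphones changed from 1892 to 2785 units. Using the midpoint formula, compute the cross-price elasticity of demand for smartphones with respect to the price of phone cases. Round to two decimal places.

ΔQ_x = 2785 − 1892 = 893; ΔP_y = 27 − 41 = -14.
Midpoints: P̄_y = 34.00, Q̄_x = 2338.5.
ε_xy = (ΔQ_x/ΔP_y)(P̄_y/Q̄_x) = (893/-14)(34.00/2338.5).

-0.93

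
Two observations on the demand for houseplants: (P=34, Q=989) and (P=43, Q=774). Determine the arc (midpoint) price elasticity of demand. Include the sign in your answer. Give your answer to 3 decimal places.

-1.043

ΔQ = 774 − 989 = -215; ΔP = 43 − 34 = 9.
Midpoints: P̄ = 38.50, Q̄ = 881.5.
ε = (ΔQ/ΔP)(P̄/Q̄) = (-215/9)(38.50/881.5).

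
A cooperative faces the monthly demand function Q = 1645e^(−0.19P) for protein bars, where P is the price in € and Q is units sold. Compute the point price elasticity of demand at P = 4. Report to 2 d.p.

-0.76

At P = 4, Q = 769.311.
dQ/dP = −0.19·1645e^(−0.19P) = −0.19Q = -146.169.
ε = (dQ/dP)(P/Q) = (-146.169)(4/769.311).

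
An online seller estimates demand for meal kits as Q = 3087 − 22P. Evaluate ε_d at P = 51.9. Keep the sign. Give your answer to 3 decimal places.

-0.587

At P = 51.9, Q = 1945.200.
dQ/dP = −22.
ε = (dQ/dP)(P/Q) = (-22)(51.9/1945.200).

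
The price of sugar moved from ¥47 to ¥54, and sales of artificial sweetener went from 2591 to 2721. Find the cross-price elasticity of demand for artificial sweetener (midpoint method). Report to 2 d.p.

ΔQ_x = 2721 − 2591 = 130; ΔP_y = 54 − 47 = 7.
Midpoints: P̄_y = 50.50, Q̄_x = 2656.0.
ε_xy = (ΔQ_x/ΔP_y)(P̄_y/Q̄_x) = (130/7)(50.50/2656.0).

0.35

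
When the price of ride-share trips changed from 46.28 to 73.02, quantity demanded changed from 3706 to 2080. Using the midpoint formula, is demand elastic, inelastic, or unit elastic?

Arc ε ≈ -1.254.
|ε| = 1.25 > 1.

elastic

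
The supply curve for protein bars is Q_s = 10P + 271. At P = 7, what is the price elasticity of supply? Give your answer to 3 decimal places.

0.205

At P = 7, Q_s = 341.
dQ_s/dP = 10.
ε_s = (dQ_s/dP)(P/Q_s) = (10)(7/341).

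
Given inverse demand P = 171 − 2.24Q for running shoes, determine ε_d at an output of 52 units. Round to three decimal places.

-0.468

At Q = 52, P = 171 − 2.24(52) = 54.52.
dP/dQ = −2.24, so dQ/dP = 1/(−2.24) = -0.446.
ε = (dQ/dP)(P/Q) = (-0.446)(54.52/52).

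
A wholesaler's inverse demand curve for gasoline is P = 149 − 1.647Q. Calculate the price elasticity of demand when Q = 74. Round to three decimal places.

At Q = 74, P = 149 − 1.647(74) = 27.12.
dP/dQ = −1.647, so dQ/dP = 1/(−1.647) = -0.607.
ε = (dQ/dP)(P/Q) = (-0.607)(27.12/74).

-0.223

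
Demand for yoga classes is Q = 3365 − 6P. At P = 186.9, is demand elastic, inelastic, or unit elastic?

inelastic

Q = 2243.600, dQ/dP = -6.
ε = (dQ/dP)(P/Q) ≈ -0.500.
|ε| = 0.50 < 1.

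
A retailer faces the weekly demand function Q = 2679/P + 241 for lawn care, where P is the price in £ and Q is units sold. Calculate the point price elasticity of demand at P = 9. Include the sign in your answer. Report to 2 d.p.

-0.55

At P = 9, Q = 538.667.
dQ/dP = −2679/P² = -33.074.
ε = (dQ/dP)(P/Q) = (-33.074)(9/538.667).
|ε| < 1, so demand is inelastic at this price.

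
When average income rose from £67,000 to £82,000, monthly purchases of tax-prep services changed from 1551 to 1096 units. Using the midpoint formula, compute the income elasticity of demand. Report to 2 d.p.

-1.71

ΔQ = -455, ΔI = 15000. Midpoints: Ī = 74,500, Q̄ = 1323.5.
ε_I = (ΔQ/ΔI)(Ī/Q̄) = (-455/15000)(74500/1323.5).
ε_I < 0, so the good is inferior.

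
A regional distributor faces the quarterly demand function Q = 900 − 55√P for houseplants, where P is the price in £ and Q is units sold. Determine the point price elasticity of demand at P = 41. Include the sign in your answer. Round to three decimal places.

At P = 41, Q = 547.828.
dQ/dP = −55/(2√P) = -4.295.
ε = (dQ/dP)(P/Q) = (-4.295)(41/547.828).

-0.321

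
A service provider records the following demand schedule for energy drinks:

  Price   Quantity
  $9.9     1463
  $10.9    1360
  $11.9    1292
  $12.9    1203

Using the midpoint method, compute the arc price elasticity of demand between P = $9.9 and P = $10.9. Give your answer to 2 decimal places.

At P = 9.9, Q = 1463; at P = 10.9, Q = 1360.
ΔQ = -103, ΔP = 1.0. Midpoints: P̄ = 10.40, Q̄ = 1411.5.
ε = (ΔQ/ΔP)(P̄/Q̄) = (-103/1.0)(10.40/1411.5).

-0.76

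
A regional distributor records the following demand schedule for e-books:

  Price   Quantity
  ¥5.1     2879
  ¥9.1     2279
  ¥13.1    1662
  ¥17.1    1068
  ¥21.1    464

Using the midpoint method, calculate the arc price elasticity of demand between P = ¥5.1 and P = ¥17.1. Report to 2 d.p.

-0.85

At P = 5.1, Q = 2879; at P = 17.1, Q = 1068.
ΔQ = -1811, ΔP = 12.0. Midpoints: P̄ = 11.10, Q̄ = 1973.5.
ε = (ΔQ/ΔP)(P̄/Q̄) = (-1811/12.0)(11.10/1973.5).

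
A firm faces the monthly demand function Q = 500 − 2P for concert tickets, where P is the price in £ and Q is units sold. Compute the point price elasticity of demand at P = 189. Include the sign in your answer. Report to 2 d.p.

At P = 189, Q = 122.
dQ/dP = −2.
ε = (dQ/dP)(P/Q) = (-2)(189/122).
|ε| > 1, so demand is elastic at this price.

-3.10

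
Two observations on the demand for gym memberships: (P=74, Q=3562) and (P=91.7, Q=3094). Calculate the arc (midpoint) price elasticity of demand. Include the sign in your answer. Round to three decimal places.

-0.658

ΔQ = 3094 − 3562 = -468; ΔP = 91.7 − 74 = 17.7.
Midpoints: P̄ = 82.85, Q̄ = 3328.0.
ε = (ΔQ/ΔP)(P̄/Q̄) = (-468/17.7)(82.85/3328.0).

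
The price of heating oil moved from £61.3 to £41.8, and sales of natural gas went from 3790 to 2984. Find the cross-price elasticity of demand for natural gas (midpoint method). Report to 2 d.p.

0.63

ΔQ_x = 2984 − 3790 = -806; ΔP_y = 41.8 − 61.3 = -19.5.
Midpoints: P̄_y = 51.55, Q̄_x = 3387.0.
ε_xy = (ΔQ_x/ΔP_y)(P̄_y/Q̄_x) = (-806/-19.5)(51.55/3387.0).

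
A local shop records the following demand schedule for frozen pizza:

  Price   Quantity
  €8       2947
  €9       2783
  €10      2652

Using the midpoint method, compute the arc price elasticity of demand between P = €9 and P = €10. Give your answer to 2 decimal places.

At P = 9, Q = 2783; at P = 10, Q = 2652.
ΔQ = -131, ΔP = 1. Midpoints: P̄ = 9.50, Q̄ = 2717.5.
ε = (ΔQ/ΔP)(P̄/Q̄) = (-131/1)(9.50/2717.5).

-0.46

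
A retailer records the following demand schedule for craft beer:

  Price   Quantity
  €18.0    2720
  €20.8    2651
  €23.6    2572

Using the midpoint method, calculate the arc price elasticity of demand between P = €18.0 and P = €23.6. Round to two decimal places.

At P = 18.0, Q = 2720; at P = 23.6, Q = 2572.
ΔQ = -148, ΔP = 5.6. Midpoints: P̄ = 20.80, Q̄ = 2646.0.
ε = (ΔQ/ΔP)(P̄/Q̄) = (-148/5.6)(20.80/2646.0).

-0.21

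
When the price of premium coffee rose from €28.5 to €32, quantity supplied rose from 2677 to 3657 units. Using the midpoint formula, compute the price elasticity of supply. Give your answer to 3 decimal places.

ΔQ = 3657 − 2677 = 980; ΔP = 32 − 28.5 = 3.5.
Midpoints: P̄ = 30.25, Q̄ = 3167.0.
ε_s = (ΔQ/ΔP)(P̄/Q̄) = (980/3.5)(30.25/3167.0).

2.674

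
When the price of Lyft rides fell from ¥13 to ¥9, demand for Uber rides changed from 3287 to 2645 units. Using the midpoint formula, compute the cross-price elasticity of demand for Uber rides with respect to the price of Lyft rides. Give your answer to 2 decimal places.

0.60

ΔQ_x = 2645 − 3287 = -642; ΔP_y = 9 − 13 = -4.
Midpoints: P̄_y = 11.00, Q̄_x = 2966.0.
ε_xy = (ΔQ_x/ΔP_y)(P̄_y/Q̄_x) = (-642/-4)(11.00/2966.0).
ε_xy > 0, so the goods are substitutes.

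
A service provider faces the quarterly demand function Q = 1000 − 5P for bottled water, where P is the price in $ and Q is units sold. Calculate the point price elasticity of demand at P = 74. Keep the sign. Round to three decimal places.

At P = 74, Q = 630.
dQ/dP = −5.
ε = (dQ/dP)(P/Q) = (-5)(74/630).
|ε| < 1, so demand is inelastic at this price.

-0.587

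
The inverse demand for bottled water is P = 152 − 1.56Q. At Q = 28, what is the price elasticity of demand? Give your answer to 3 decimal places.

-2.480

At Q = 28, P = 152 − 1.56(28) = 108.32.
dP/dQ = −1.56, so dQ/dP = 1/(−1.56) = -0.641.
ε = (dQ/dP)(P/Q) = (-0.641)(108.32/28).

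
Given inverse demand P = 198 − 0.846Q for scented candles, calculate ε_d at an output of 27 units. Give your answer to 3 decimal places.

At Q = 27, P = 198 − 0.846(27) = 175.16.
dP/dQ = −0.846, so dQ/dP = 1/(−0.846) = -1.182.
ε = (dQ/dP)(P/Q) = (-1.182)(175.16/27).

-7.668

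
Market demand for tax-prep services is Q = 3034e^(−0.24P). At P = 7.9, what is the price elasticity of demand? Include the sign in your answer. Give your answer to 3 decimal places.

-1.896

At P = 7.9, Q = 455.610.
dQ/dP = −0.24·3034e^(−0.24P) = −0.24Q = -109.346.
ε = (dQ/dP)(P/Q) = (-109.346)(7.9/455.610).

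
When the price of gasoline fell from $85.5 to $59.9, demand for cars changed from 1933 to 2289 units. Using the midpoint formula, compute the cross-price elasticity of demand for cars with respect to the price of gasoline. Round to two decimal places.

ΔQ_x = 2289 − 1933 = 356; ΔP_y = 59.9 − 85.5 = -25.6.
Midpoints: P̄_y = 72.70, Q̄_x = 2111.0.
ε_xy = (ΔQ_x/ΔP_y)(P̄_y/Q̄_x) = (356/-25.6)(72.70/2111.0).

-0.48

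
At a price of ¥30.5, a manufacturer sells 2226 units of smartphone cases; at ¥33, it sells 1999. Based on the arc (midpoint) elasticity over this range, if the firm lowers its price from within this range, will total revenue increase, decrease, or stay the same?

increase

Arc ε = (-227/2.5)(31.75/2112.5) ≈ -1.365.
|ε| = 1.36 > 1, so demand is elastic. A price cut therefore raises total revenue.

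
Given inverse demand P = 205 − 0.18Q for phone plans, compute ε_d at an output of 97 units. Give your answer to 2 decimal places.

At Q = 97, P = 205 − 0.18(97) = 187.54.
dP/dQ = −0.18, so dQ/dP = 1/(−0.18) = -5.556.
ε = (dQ/dP)(P/Q) = (-5.556)(187.54/97).

-10.74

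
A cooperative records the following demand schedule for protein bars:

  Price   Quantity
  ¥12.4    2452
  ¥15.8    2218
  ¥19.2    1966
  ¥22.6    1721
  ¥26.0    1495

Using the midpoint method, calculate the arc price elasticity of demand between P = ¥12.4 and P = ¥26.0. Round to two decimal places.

-0.68

At P = 12.4, Q = 2452; at P = 26.0, Q = 1495.
ΔQ = -957, ΔP = 13.6. Midpoints: P̄ = 19.20, Q̄ = 1973.5.
ε = (ΔQ/ΔP)(P̄/Q̄) = (-957/13.6)(19.20/1973.5).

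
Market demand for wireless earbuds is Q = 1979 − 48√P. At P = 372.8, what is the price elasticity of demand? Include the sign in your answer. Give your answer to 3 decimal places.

At P = 372.8, Q = 1052.215.
dQ/dP = −48/(2√P) = -1.243.
ε = (dQ/dP)(P/Q) = (-1.243)(372.8/1052.215).

-0.440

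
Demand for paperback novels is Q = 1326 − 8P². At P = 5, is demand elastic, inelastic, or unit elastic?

Q = 1126, dQ/dP = -80.
ε = (dQ/dP)(P/Q) ≈ -0.355.
|ε| = 0.36 < 1.

inelastic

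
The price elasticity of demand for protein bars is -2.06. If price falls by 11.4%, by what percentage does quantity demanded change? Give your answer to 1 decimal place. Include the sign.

23.5%

%ΔQ ≈ ε × %ΔP = (-2.06)(-11.4%) = 23.48%.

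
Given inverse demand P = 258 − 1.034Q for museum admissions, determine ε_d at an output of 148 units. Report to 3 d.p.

-0.686

At Q = 148, P = 258 − 1.034(148) = 104.97.
dP/dQ = −1.034, so dQ/dP = 1/(−1.034) = -0.967.
ε = (dQ/dP)(P/Q) = (-0.967)(104.97/148).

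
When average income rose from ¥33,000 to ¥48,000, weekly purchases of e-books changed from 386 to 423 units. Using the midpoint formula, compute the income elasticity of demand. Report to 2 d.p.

ΔQ = 37, ΔI = 15000. Midpoints: Ī = 40,500, Q̄ = 404.5.
ε_I = (ΔQ/ΔI)(Ī/Q̄) = (37/15000)(40500/404.5).

0.25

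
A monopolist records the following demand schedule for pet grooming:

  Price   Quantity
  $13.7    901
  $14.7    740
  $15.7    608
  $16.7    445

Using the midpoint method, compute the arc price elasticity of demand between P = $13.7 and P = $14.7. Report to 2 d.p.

-2.79

At P = 13.7, Q = 901; at P = 14.7, Q = 740.
ΔQ = -161, ΔP = 1.0. Midpoints: P̄ = 14.20, Q̄ = 820.5.
ε = (ΔQ/ΔP)(P̄/Q̄) = (-161/1.0)(14.20/820.5).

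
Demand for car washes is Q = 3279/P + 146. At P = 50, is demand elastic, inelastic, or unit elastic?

Q = 211.580, dQ/dP = -1.312.
ε = (dQ/dP)(P/Q) ≈ -0.310.
|ε| = 0.31 < 1.

inelastic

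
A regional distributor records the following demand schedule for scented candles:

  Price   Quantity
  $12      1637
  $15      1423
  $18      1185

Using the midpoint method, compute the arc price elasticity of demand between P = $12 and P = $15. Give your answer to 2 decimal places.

At P = 12, Q = 1637; at P = 15, Q = 1423.
ΔQ = -214, ΔP = 3. Midpoints: P̄ = 13.50, Q̄ = 1530.0.
ε = (ΔQ/ΔP)(P̄/Q̄) = (-214/3)(13.50/1530.0).

-0.63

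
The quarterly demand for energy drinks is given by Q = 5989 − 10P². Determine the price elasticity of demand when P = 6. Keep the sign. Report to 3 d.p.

At P = 6, Q = 5629.
dQ/dP = −20P = -120.
ε = (dQ/dP)(P/Q) = (-120)(6/5629).
|ε| < 1, so demand is inelastic at this price.

-0.128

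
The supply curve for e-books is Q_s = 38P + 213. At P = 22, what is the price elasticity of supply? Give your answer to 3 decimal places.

At P = 22, Q_s = 1049.
dQ_s/dP = 38.
ε_s = (dQ_s/dP)(P/Q_s) = (38)(22/1049).

0.797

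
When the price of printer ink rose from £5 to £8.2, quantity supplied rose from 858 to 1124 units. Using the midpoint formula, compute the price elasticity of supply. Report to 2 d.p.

ΔQ = 1124 − 858 = 266; ΔP = 8.2 − 5 = 3.2.
Midpoints: P̄ = 6.60, Q̄ = 991.0.
ε_s = (ΔQ/ΔP)(P̄/Q̄) = (266/3.2)(6.60/991.0).

0.55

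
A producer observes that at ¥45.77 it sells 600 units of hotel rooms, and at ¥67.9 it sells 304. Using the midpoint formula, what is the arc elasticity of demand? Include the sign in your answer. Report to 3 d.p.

ΔQ = 304 − 600 = -296; ΔP = 67.9 − 45.77 = 22.13.
Midpoints: P̄ = 56.84, Q̄ = 452.0.
ε = (ΔQ/ΔP)(P̄/Q̄) = (-296/22.13)(56.84/452.0).

-1.682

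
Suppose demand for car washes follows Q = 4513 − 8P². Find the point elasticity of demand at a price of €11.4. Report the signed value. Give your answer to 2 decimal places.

-0.60

At P = 11.4, Q = 3473.320.
dQ/dP = −16P = -182.400.
ε = (dQ/dP)(P/Q) = (-182.400)(11.4/3473.320).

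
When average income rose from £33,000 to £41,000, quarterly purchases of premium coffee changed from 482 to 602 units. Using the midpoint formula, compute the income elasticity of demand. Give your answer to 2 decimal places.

ΔQ = 120, ΔI = 8000. Midpoints: Ī = 37,000, Q̄ = 542.0.
ε_I = (ΔQ/ΔI)(Ī/Q̄) = (120/8000)(37000/542.0).

1.02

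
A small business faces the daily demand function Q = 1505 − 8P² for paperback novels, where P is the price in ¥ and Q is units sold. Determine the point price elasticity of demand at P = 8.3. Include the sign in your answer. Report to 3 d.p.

-1.156

At P = 8.3, Q = 953.880.
dQ/dP = −16P = -132.800.
ε = (dQ/dP)(P/Q) = (-132.800)(8.3/953.880).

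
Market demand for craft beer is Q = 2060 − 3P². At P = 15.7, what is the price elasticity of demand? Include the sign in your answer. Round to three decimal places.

-1.120

At P = 15.7, Q = 1320.530.
dQ/dP = −6P = -94.200.
ε = (dQ/dP)(P/Q) = (-94.200)(15.7/1320.530).
|ε| > 1, so demand is elastic at this price.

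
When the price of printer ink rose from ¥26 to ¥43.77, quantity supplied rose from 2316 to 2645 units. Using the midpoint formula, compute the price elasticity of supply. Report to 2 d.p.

0.26

ΔQ = 2645 − 2316 = 329; ΔP = 43.77 − 26 = 17.77.
Midpoints: P̄ = 34.89, Q̄ = 2480.5.
ε_s = (ΔQ/ΔP)(P̄/Q̄) = (329/17.77)(34.89/2480.5).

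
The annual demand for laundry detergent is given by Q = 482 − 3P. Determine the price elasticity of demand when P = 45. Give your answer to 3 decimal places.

-0.389

At P = 45, Q = 347.
dQ/dP = −3.
ε = (dQ/dP)(P/Q) = (-3)(45/347).
|ε| < 1, so demand is inelastic at this price.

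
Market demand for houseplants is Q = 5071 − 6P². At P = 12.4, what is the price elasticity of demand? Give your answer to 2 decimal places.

At P = 12.4, Q = 4148.440.
dQ/dP = −12P = -148.800.
ε = (dQ/dP)(P/Q) = (-148.800)(12.4/4148.440).
|ε| < 1, so demand is inelastic at this price.

-0.44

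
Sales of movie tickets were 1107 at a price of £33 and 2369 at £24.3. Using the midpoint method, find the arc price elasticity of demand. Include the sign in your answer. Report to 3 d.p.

ΔQ = 2369 − 1107 = 1262; ΔP = 24.3 − 33 = -8.7.
Midpoints: P̄ = 28.65, Q̄ = 1738.0.
ε = (ΔQ/ΔP)(P̄/Q̄) = (1262/-8.7)(28.65/1738.0).

-2.391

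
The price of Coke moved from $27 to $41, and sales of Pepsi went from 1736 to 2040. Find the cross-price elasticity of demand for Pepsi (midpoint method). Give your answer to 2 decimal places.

0.39

ΔQ_x = 2040 − 1736 = 304; ΔP_y = 41 − 27 = 14.
Midpoints: P̄_y = 34.00, Q̄_x = 1888.0.
ε_xy = (ΔQ_x/ΔP_y)(P̄_y/Q̄_x) = (304/14)(34.00/1888.0).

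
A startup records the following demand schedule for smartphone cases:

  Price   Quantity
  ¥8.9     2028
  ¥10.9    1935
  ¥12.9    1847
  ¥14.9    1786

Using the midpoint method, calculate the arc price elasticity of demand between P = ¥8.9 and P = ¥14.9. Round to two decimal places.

At P = 8.9, Q = 2028; at P = 14.9, Q = 1786.
ΔQ = -242, ΔP = 6.0. Midpoints: P̄ = 11.90, Q̄ = 1907.0.
ε = (ΔQ/ΔP)(P̄/Q̄) = (-242/6.0)(11.90/1907.0).

-0.25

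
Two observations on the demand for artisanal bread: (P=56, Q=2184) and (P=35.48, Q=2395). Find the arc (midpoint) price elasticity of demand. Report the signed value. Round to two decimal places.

-0.21

ΔQ = 2395 − 2184 = 211; ΔP = 35.48 − 56 = -20.52.
Midpoints: P̄ = 45.74, Q̄ = 2289.5.
ε = (ΔQ/ΔP)(P̄/Q̄) = (211/-20.52)(45.74/2289.5).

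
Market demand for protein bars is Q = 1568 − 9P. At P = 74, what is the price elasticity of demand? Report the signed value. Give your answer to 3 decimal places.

-0.738

At P = 74, Q = 902.
dQ/dP = −9.
ε = (dQ/dP)(P/Q) = (-9)(74/902).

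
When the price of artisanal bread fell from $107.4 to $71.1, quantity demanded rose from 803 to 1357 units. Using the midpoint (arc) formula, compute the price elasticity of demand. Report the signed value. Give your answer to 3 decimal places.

-1.261

ΔQ = 1357 − 803 = 554; ΔP = 71.1 − 107.4 = -36.3.
Midpoints: P̄ = 89.25, Q̄ = 1080.0.
ε = (ΔQ/ΔP)(P̄/Q̄) = (554/-36.3)(89.25/1080.0).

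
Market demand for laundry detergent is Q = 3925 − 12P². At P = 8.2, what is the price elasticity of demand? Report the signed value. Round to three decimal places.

At P = 8.2, Q = 3118.120.
dQ/dP = −24P = -196.800.
ε = (dQ/dP)(P/Q) = (-196.800)(8.2/3118.120).
|ε| < 1, so demand is inelastic at this price.

-0.518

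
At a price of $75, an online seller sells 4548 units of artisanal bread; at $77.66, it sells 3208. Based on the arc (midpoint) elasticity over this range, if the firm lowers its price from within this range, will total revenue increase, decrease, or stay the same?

Arc ε = (-1340/2.66)(76.33/3878.0) ≈ -9.915.
|ε| = 9.92 > 1, so demand is elastic. A price cut therefore raises total revenue.

increase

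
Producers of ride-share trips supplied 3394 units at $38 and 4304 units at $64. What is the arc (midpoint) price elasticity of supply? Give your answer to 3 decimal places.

ΔQ = 4304 − 3394 = 910; ΔP = 64 − 38 = 26.
Midpoints: P̄ = 51.00, Q̄ = 3849.0.
ε_s = (ΔQ/ΔP)(P̄/Q̄) = (910/26)(51.00/3849.0).

0.464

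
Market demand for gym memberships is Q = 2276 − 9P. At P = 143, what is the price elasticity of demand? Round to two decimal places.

-1.30

At P = 143, Q = 989.
dQ/dP = −9.
ε = (dQ/dP)(P/Q) = (-9)(143/989).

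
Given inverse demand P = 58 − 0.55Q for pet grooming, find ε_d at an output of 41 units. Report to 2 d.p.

-1.57

At Q = 41, P = 58 − 0.55(41) = 35.45.
dP/dQ = −0.55, so dQ/dP = 1/(−0.55) = -1.818.
ε = (dQ/dP)(P/Q) = (-1.818)(35.45/41).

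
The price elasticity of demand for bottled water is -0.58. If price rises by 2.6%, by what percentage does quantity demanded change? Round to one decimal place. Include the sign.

-1.5%

%ΔQ ≈ ε × %ΔP = (-0.58)(2.6%) = -1.51%.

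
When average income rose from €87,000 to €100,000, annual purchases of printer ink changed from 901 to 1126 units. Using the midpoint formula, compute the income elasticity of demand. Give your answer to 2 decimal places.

1.60

ΔQ = 225, ΔI = 13000. Midpoints: Ī = 93,500, Q̄ = 1013.5.
ε_I = (ΔQ/ΔI)(Ī/Q̄) = (225/13000)(93500/1013.5).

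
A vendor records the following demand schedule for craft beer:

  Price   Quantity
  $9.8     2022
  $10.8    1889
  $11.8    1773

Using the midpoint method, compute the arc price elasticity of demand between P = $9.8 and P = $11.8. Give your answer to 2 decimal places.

At P = 9.8, Q = 2022; at P = 11.8, Q = 1773.
ΔQ = -249, ΔP = 2.0. Midpoints: P̄ = 10.80, Q̄ = 1897.5.
ε = (ΔQ/ΔP)(P̄/Q̄) = (-249/2.0)(10.80/1897.5).

-0.71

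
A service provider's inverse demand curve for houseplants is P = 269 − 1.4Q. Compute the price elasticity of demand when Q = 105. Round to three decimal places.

At Q = 105, P = 269 − 1.4(105) = 122.00.
dP/dQ = −1.4, so dQ/dP = 1/(−1.4) = -0.714.
ε = (dQ/dP)(P/Q) = (-0.714)(122.00/105).

-0.830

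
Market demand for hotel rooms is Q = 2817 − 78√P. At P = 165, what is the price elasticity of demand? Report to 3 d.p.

-0.276

At P = 165, Q = 1815.072.
dQ/dP = −78/(2√P) = -3.036.
ε = (dQ/dP)(P/Q) = (-3.036)(165/1815.072).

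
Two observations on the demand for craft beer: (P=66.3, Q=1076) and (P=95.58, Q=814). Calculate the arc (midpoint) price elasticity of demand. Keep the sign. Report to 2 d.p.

-0.77

ΔQ = 814 − 1076 = -262; ΔP = 95.58 − 66.3 = 29.28.
Midpoints: P̄ = 80.94, Q̄ = 945.0.
ε = (ΔQ/ΔP)(P̄/Q̄) = (-262/29.28)(80.94/945.0).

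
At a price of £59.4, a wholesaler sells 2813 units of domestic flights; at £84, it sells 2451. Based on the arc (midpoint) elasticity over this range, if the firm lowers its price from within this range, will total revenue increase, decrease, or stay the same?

decrease

Arc ε = (-362/24.6)(71.70/2632.0) ≈ -0.401.
|ε| = 0.40 < 1, so demand is inelastic. A price cut therefore reduces total revenue.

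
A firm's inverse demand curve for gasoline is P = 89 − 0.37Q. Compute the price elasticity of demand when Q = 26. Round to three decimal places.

At Q = 26, P = 89 − 0.37(26) = 79.38.
dP/dQ = −0.37, so dQ/dP = 1/(−0.37) = -2.703.
ε = (dQ/dP)(P/Q) = (-2.703)(79.38/26).

-8.252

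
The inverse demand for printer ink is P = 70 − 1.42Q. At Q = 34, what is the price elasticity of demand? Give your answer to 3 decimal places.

-0.450

At Q = 34, P = 70 − 1.42(34) = 21.72.
dP/dQ = −1.42, so dQ/dP = 1/(−1.42) = -0.704.
ε = (dQ/dP)(P/Q) = (-0.704)(21.72/34).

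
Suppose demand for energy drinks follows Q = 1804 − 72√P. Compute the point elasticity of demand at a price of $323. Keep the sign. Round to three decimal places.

-1.269

At P = 323, Q = 510.002.
dQ/dP = −72/(2√P) = -2.003.
ε = (dQ/dP)(P/Q) = (-2.003)(323/510.002).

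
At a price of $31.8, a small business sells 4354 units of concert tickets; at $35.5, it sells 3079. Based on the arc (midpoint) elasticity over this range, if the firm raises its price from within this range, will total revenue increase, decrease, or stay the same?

Arc ε = (-1275/3.7)(33.65/3716.5) ≈ -3.120.
|ε| = 3.12 > 1, so demand is elastic. A price rise therefore reduces total revenue.

decrease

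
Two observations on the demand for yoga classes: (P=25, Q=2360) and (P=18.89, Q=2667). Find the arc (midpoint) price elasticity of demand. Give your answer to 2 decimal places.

-0.44

ΔQ = 2667 − 2360 = 307; ΔP = 18.89 − 25 = -6.11.
Midpoints: P̄ = 21.95, Q̄ = 2513.5.
ε = (ΔQ/ΔP)(P̄/Q̄) = (307/-6.11)(21.95/2513.5).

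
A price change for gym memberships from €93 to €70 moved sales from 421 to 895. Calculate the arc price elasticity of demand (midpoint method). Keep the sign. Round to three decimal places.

-2.553

ΔQ = 895 − 421 = 474; ΔP = 70 − 93 = -23.
Midpoints: P̄ = 81.50, Q̄ = 658.0.
ε = (ΔQ/ΔP)(P̄/Q̄) = (474/-23)(81.50/658.0).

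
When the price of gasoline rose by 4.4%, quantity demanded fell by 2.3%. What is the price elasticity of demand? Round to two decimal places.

ε = %ΔQ / %ΔP = (-2.3)/(4.4) = -0.523.

-0.52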